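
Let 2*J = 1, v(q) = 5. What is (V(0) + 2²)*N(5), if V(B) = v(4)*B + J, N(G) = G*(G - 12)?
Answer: -315/2 ≈ -157.50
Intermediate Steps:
N(G) = G*(-12 + G)
J = ½ (J = (½)*1 = ½ ≈ 0.50000)
V(B) = ½ + 5*B (V(B) = 5*B + ½ = ½ + 5*B)
(V(0) + 2²)*N(5) = ((½ + 5*0) + 2²)*(5*(-12 + 5)) = ((½ + 0) + 4)*(5*(-7)) = (½ + 4)*(-35) = (9/2)*(-35) = -315/2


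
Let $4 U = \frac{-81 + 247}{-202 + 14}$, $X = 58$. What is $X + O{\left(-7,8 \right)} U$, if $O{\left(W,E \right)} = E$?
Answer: $\frac{2643}{47} \approx 56.234$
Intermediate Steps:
$U = - \frac{83}{376}$ ($U = \frac{\left(-81 + 247\right) \frac{1}{-202 + 14}}{4} = \frac{166 \frac{1}{-188}}{4} = \frac{166 \left(- \frac{1}{188}\right)}{4} = \frac{1}{4} \left(- \frac{83}{94}\right) = - \frac{83}{376} \approx -0.22074$)
$X + O{\left(-7,8 \right)} U = 58 + 8 \left(- \frac{83}{376}\right) = 58 - \frac{83}{47} = \frac{2643}{47}$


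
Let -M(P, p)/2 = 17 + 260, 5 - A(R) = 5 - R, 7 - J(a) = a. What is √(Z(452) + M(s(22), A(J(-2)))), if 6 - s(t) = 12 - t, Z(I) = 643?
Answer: √89 ≈ 9.4340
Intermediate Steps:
s(t) = -6 + t (s(t) = 6 - (12 - t) = 6 + (-12 + t) = -6 + t)
J(a) = 7 - a
A(R) = R (A(R) = 5 - (5 - R) = 5 + (-5 + R) = R)
M(P, p) = -554 (M(P, p) = -2*(17 + 260) = -2*277 = -554)
√(Z(452) + M(s(22), A(J(-2)))) = √(643 - 554) = √89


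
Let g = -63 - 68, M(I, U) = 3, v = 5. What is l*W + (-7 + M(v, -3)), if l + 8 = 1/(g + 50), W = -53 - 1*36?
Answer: 57437/81 ≈ 709.10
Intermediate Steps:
g = -131
W = -89 (W = -53 - 36 = -89)
l = -649/81 (l = -8 + 1/(-131 + 50) = -8 + 1/(-81) = -8 - 1/81 = -649/81 ≈ -8.0123)
l*W + (-7 + M(v, -3)) = -649/81*(-89) + (-7 + 3) = 57761/81 - 4 = 57437/81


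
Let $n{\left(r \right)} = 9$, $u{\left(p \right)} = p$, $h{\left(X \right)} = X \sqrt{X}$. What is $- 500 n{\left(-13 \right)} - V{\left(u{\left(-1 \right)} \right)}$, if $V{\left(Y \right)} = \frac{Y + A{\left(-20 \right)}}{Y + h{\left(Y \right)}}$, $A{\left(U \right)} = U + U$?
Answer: $- \frac{9041}{2} + \frac{41 i}{2} \approx -4520.5 + 20.5 i$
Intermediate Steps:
$A{\left(U \right)} = 2 U$
$h{\left(X \right)} = X^{\frac{3}{2}}$
$V{\left(Y \right)} = \frac{-40 + Y}{Y + Y^{\frac{3}{2}}}$ ($V{\left(Y \right)} = \frac{Y + 2 \left(-20\right)}{Y + Y^{\frac{3}{2}}} = \frac{Y - 40}{Y + Y^{\frac{3}{2}}} = \frac{-40 + Y}{Y + Y^{\frac{3}{2}}}$)
$- 500 n{\left(-13 \right)} - V{\left(u{\left(-1 \right)} \right)} = \left(-500\right) 9 - \frac{-40 - 1}{-1 + \left(-1\right)^{\frac{3}{2}}} = -4500 - \frac{1}{-1 - i} \left(-41\right) = -4500 - \frac{-1 + i}{2} \left(-41\right) = -4500 - - \frac{41 \left(-1 + i\right)}{2} = -4500 + \frac{41 \left(-1 + i\right)}{2}$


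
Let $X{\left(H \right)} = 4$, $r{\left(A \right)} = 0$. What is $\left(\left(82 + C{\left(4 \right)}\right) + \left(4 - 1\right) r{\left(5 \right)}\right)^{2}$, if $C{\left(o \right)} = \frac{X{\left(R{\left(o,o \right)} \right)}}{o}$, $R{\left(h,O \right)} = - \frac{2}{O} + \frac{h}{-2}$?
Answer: $6889$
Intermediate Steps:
$R{\left(h,O \right)} = - \frac{2}{O} - \frac{h}{2}$ ($R{\left(h,O \right)} = - \frac{2}{O} + h \left(- \frac{1}{2}\right) = - \frac{2}{O} - \frac{h}{2}$)
$C{\left(o \right)} = \frac{4}{o}$
$\left(\left(82 + C{\left(4 \right)}\right) + \left(4 - 1\right) r{\left(5 \right)}\right)^{2} = \left(\left(82 + \frac{4}{4}\right) + \left(4 - 1\right) 0\right)^{2} = \left(\left(82 + 4 \cdot \frac{1}{4}\right) + 3 \cdot 0\right)^{2} = \left(\left(82 + 1\right) + 0\right)^{2} = \left(83 + 0\right)^{2} = 83^{2} = 6889$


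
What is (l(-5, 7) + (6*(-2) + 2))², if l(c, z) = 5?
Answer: 25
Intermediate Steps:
(l(-5, 7) + (6*(-2) + 2))² = (5 + (6*(-2) + 2))² = (5 + (-12 + 2))² = (5 - 10)² = (-5)² = 25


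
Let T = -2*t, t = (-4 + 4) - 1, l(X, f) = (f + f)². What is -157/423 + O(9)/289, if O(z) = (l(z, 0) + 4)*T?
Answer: -41989/122247 ≈ -0.34348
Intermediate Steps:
l(X, f) = 4*f² (l(X, f) = (2*f)² = 4*f²)
t = -1 (t = 0 - 1 = -1)
T = 2 (T = -2*(-1) = 2)
O(z) = 8 (O(z) = (4*0² + 4)*2 = (4*0 + 4)*2 = (0 + 4)*2 = 4*2 = 8)
-157/423 + O(9)/289 = -157/423 + 8/289 = -41989/122247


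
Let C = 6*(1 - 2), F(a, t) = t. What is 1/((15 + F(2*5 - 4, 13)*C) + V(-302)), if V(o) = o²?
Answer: 1/91141 ≈ 1.0972e-5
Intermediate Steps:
C = -6 (C = 6*(-1) = -6)
1/((15 + F(2*5 - 4, 13)*C) + V(-302)) = 1/((15 + 13*(-6)) + (-302)²) = 1/((15 - 78) + 91204) = 1/(-63 + 91204) = 1/91141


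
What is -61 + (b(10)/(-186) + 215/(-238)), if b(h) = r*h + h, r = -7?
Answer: -454343/7378 ≈ -61.581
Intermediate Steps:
b(h) = -6*h (b(h) = -7*h + h = -6*h)
-61 + (b(10)/(-186) + 215/(-238)) = -61 + (-6*10/(-186) + 215/(-238)) = -61 + (-60*(-1/186) + 215*(-1/238)) = -61 + (10/31 - 215/238) = -61 - 4285/7378 = -454343/7378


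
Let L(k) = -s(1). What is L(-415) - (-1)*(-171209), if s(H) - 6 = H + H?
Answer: -171217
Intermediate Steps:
s(H) = 6 + 2*H (s(H) = 6 + (H + H) = 6 + 2*H)
L(k) = -8 (L(k) = -(6 + 2*1) = -(6 + 2) = -1*8 = -8)
L(-415) - (-1)*(-171209) = -8 - (-1)*(-171209) = -8 - 1*171209 = -8 - 171209 = -171217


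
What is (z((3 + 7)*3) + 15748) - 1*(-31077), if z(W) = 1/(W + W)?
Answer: 2809501/60 ≈ 46825.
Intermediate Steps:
z(W) = 1/(2*W)
(z((3 + 7)*3) + 15748) - 1*(-31077) = (1/(2*(((3 + 7)*3))) + 15748) - 1*(-31077) = (1/(2*((10*3))) + 15748) + 31077 = ((½)/30 + 15748) + 31077 = ((½)*(1/30) + 15748) + 31077 = (1/60 + 15748) + 31077 = 944881/60 + 31077 = 2809501/60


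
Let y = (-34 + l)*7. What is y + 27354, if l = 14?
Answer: 27214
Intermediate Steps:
y = -140 (y = (-34 + 14)*7 = -20*7 = -140)
y + 27354 = -140 + 27354 = 27214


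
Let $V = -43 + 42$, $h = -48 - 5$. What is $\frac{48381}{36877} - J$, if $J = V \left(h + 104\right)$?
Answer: $\frac{1929108}{36877} \approx 52.312$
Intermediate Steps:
$h = -53$
$V = -1$
$J = -51$ ($J = - (-53 + 104) = \left(-1\right) 51 = -51$)
$\frac{48381}{36877} - J = \frac{48381}{36877} - -51 = 48381 \cdot \frac{1}{36877} + 51 = \frac{48381}{36877} + 51 = \frac{1929108}{36877}$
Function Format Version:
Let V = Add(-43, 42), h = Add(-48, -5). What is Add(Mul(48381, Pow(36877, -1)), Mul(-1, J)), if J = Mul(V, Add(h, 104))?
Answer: Rational(1929108, 36877) ≈ 52.312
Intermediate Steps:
h = -53
V = -1
J = -51 (J = Mul(-1, Add(-53, 104)) = Mul(-1, 51) = -51)
Add(Mul(48381, Pow(36877, -1)), Mul(-1, J)) = Add(Mul(48381, Pow(36877, -1)), Mul(-1, -51)) = Add(Mul(48381, Rational(1, 36877)), 51) = Add(Rational(48381, 36877), 51) = Rational(1929108, 36877)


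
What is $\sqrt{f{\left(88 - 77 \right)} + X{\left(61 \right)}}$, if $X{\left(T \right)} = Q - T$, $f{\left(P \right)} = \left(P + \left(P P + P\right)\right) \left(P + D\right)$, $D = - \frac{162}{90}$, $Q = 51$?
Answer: $\frac{8 \sqrt{510}}{5} \approx 36.133$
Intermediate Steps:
$D = - \frac{9}{5}$ ($D = \left(-162\right) \frac{1}{90} = - \frac{9}{5} \approx -1.8$)
$f{\left(P \right)} = \left(- \frac{9}{5} + P\right) \left(P^{2} + 2 P\right)$ ($f{\left(P \right)} = \left(P + \left(P P + P\right)\right) \left(P - \frac{9}{5}\right) = \left(P + \left(P^{2} + P\right)\right) \left(- \frac{9}{5} + P\right) = \left(P + \left(P + P^{2}\right)\right) \left(- \frac{9}{5} + P\right) = \left(P^{2} + 2 P\right) \left(- \frac{9}{5} + P\right) = \left(- \frac{9}{5} + P\right) \left(P^{2} + 2 P\right)$)
$X{\left(T \right)} = 51 - T$
$\sqrt{f{\left(88 - 77 \right)} + X{\left(61 \right)}} = \sqrt{\frac{\left(88 - 77\right) \left(-18 + \left(88 - 77\right) + 5 \left(88 - 77\right)^{2}\right)}{5} + \left(51 - 61\right)} = \sqrt{\frac{1}{5} \cdot 11 \left(-18 + 11 + 5 \cdot 11^{2}\right) - 10} = \sqrt{\frac{1}{5} \cdot 11 \left(-18 + 11 + 5 \cdot 121\right) - 10} = \sqrt{\frac{1}{5} \cdot 11 \left(-18 + 11 + 605\right) - 10} = \sqrt{\frac{1}{5} \cdot 11 \cdot 598 - 10} = \sqrt{\frac{6578}{5} - 10} = \sqrt{\frac{6528}{5}} = \frac{8 \sqrt{510}}{5}$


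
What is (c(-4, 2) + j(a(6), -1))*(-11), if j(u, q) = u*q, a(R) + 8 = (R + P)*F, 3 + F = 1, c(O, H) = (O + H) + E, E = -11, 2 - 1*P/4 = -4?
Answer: -605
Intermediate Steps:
P = 24 (P = 8 - 4*(-4) = 8 + 16 = 24)
c(O, H) = -11 + H + O (c(O, H) = (O + H) - 11 = (H + O) - 11 = -11 + H + O)
F = -2 (F = -3 + 1 = -2)
a(R) = -56 - 2*R (a(R) = -8 + (R + 24)*(-2) = -8 + (24 + R)*(-2) = -8 + (-48 - 2*R) = -56 - 2*R)
j(u, q) = q*u
(c(-4, 2) + j(a(6), -1))*(-11) = ((-11 + 2 - 4) - (-56 - 2*6))*(-11) = (-13 - (-56 - 12))*(-11) = (-13 - 1*(-68))*(-11) = (-13 + 68)*(-11) = 55*(-11) = -605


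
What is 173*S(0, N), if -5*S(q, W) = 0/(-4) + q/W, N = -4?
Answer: 0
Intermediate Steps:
S(q, W) = -q/(5*W) (S(q, W) = -(0/(-4) + q/W)/5 = -(0*(-¼) + q/W)/5 = -(0 + q/W)/5 = -q/(5*W))
173*S(0, N) = 173*(-⅕*0/(-4)) = 173*(-⅕*0*(-¼)) = 173*0 = 0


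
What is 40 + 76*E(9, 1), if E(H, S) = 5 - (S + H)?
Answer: -340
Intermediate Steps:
E(H, S) = 5 - H - S (E(H, S) = 5 - (H + S) = 5 + (-H - S) = 5 - H - S)
40 + 76*E(9, 1) = 40 + 76*(5 - 1*9 - 1*1) = 40 + 76*(5 - 9 - 1) = 40 + 76*(-5) = 40 - 380 = -340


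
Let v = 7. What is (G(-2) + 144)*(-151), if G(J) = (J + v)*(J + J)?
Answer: -18724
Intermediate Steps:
G(J) = 2*J*(7 + J) (G(J) = (J + 7)*(J + J) = (7 + J)*(2*J) = 2*J*(7 + J))
(G(-2) + 144)*(-151) = (2*(-2)*(7 - 2) + 144)*(-151) = (2*(-2)*5 + 144)*(-151) = (-20 + 144)*(-151) = 124*(-151) = -18724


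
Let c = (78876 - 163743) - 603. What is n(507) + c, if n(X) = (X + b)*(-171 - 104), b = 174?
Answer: -272745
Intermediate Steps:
c = -85470 (c = -84867 - 603 = -85470)
n(X) = -47850 - 275*X (n(X) = (X + 174)*(-171 - 104) = (174 + X)*(-275) = -47850 - 275*X)
n(507) + c = (-47850 - 275*507) - 85470 = (-47850 - 139425) - 85470 = -187275 - 85470 = -272745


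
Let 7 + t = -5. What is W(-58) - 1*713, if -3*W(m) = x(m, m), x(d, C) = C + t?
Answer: -2069/3 ≈ -689.67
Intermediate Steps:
t = -12 (t = -7 - 5 = -12)
x(d, C) = -12 + C (x(d, C) = C - 12 = -12 + C)
W(m) = 4 - m/3 (W(m) = -(-12 + m)/3 = 4 - m/3)
W(-58) - 1*713 = (4 - ⅓*(-58)) - 1*713 = (4 + 58/3) - 713 = 70/3 - 713 = -2069/3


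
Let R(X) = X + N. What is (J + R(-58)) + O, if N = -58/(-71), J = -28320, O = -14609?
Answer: -3052019/71 ≈ -42986.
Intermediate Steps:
N = 58/71 (N = -58*(-1/71) = 58/71 ≈ 0.81690)
R(X) = 58/71 + X (R(X) = X + 58/71 = 58/71 + X)
(J + R(-58)) + O = (-28320 + (58/71 - 58)) - 14609 = (-28320 - 4060/71) - 14609 = -2014780/71 - 14609 = -3052019/71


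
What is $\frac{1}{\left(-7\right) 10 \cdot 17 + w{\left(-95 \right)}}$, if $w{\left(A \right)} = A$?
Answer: $- \frac{1}{1285} \approx -0.00077821$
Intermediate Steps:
$\frac{1}{\left(-7\right) 10 \cdot 17 + w{\left(-95 \right)}} = \frac{1}{\left(-7\right) 10 \cdot 17 - 95} = \frac{1}{\left(-70\right) 17 - 95} = \frac{1}{-1190 - 95} = \frac{1}{-1285} = - \frac{1}{1285}$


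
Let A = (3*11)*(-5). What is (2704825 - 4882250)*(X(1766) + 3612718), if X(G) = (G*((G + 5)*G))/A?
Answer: 195066337048810/3 ≈ 6.5022e+13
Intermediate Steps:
A = -165 (A = 33*(-5) = -165)
X(G) = -G**2*(5 + G)/165 (X(G) = (G*((G + 5)*G))/(-165) = (G*((5 + G)*G))*(-1/165) = (G*(G*(5 + G)))*(-1/165) = (G**2*(5 + G))*(-1/165) = -G**2*(5 + G)/165)
(2704825 - 4882250)*(X(1766) + 3612718) = (2704825 - 4882250)*((1/165)*1766**2*(-5 - 1*1766) + 3612718) = -2177425*((1/165)*3118756*(-5 - 1766) + 3612718) = -2177425*((1/165)*3118756*(-1771) + 3612718) = -2177425*(-502119716/15 + 3612718) = -2177425*(-447928946/15) = 195066337048810/3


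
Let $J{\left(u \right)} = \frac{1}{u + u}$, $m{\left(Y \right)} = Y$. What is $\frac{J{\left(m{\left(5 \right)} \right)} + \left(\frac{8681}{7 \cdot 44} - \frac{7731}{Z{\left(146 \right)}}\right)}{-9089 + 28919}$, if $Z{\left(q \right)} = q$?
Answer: $- \frac{2773063}{2229288600} \approx -0.0012439$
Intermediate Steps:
$J{\left(u \right)} = \frac{1}{2 u}$
$\frac{J{\left(m{\left(5 \right)} \right)} + \left(\frac{8681}{7 \cdot 44} - \frac{7731}{Z{\left(146 \right)}}\right)}{-9089 + 28919} = \frac{\frac{1}{2 \cdot 5} + \left(\frac{8681}{7 \cdot 44} - \frac{7731}{146}\right)}{-9089 + 28919} = \frac{\frac{1}{2} \cdot \frac{1}{5} + \left(\frac{8681}{308} - \frac{7731}{146}\right)}{19830} = \left(\frac{1}{10} + \left(8681 \cdot \frac{1}{308} - \frac{7731}{146}\right)\right) \frac{1}{19830} = \left(\frac{1}{10} + \left(\frac{8681}{308} - \frac{7731}{146}\right)\right) \frac{1}{19830} = \left(\frac{1}{10} - \frac{556861}{22484}\right) \frac{1}{19830} = \left(- \frac{2773063}{112420}\right) \frac{1}{19830} = - \frac{2773063}{2229288600}$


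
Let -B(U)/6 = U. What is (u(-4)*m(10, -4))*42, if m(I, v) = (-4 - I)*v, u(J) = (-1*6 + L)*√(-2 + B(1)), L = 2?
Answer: -18816*I*√2 ≈ -26610.0*I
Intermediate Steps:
B(U) = -6*U
u(J) = -8*I*√2 (u(J) = (-1*6 + 2)*√(-2 - 6*1) = (-6 + 2)*√(-2 - 6) = -8*I*√2)
m(I, v) = v*(-4 - I)
(u(-4)*m(10, -4))*42 = ((-8*I*√2)*(-1*(-4)*(4 + 10)))*42 = ((-8*I*√2)*(-1*(-4)*14))*42 = (-8*I*√2*56)*42 = -448*I*√2*42 = -18816*I*√2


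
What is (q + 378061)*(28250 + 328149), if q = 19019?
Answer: 141518914920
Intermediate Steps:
(q + 378061)*(28250 + 328149) = (19019 + 378061)*(28250 + 328149) = 397080*356399 = 141518914920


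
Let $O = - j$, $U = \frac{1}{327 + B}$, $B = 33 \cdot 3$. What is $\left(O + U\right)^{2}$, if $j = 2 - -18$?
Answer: $\frac{72573361}{181476} \approx 399.91$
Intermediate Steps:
$j = 20$ ($j = 2 + 18 = 20$)
$B = 99$
$U = \frac{1}{426}$ ($U = \frac{1}{327 + 99} = \frac{1}{426} \approx 0.0023474$)
$O = -20$ ($O = \left(-1\right) 20 = -20$)
$\left(O + U\right)^{2} = \left(-20 + \frac{1}{426}\right)^{2} = \left(- \frac{8519}{426}\right)^{2} = \frac{72573361}{181476}$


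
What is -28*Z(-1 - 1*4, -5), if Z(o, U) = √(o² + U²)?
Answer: -140*√2 ≈ -197.99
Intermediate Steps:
Z(o, U) = √(U² + o²)
-28*Z(-1 - 1*4, -5) = -28*√((-5)² + (-1 - 1*4)²) = -28*√(25 + (-1 - 4)²) = -28*√(25 + (-5)²) = -28*√(25 + 25) = -140*√2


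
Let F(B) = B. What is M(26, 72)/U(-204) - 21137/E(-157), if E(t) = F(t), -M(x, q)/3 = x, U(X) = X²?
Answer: 146604191/1088952 ≈ 134.63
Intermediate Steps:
M(x, q) = -3*x
E(t) = t
M(26, 72)/U(-204) - 21137/E(-157) = (-3*26)/((-204)²) - 21137/(-157) = -78/41616 - 21137*(-1/157) = -78*1/41616 + 21137/157 = -13/6936 + 21137/157 = 146604191/1088952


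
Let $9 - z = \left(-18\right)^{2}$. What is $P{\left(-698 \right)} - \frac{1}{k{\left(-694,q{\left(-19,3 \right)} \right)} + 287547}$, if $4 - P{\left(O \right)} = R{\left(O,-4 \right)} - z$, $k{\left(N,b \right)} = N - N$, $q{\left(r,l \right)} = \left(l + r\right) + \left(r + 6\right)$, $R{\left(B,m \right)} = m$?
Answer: $- \frac{88276930}{287547} \approx -307.0$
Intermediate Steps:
$z = -315$ ($z = 9 - \left(-18\right)^{2} = 9 - 324 = -315$)
$q{\left(r,l \right)} = 6 + l + 2 r$ ($q{\left(r,l \right)} = \left(l + r\right) + \left(6 + r\right) = 6 + l + 2 r$)
$k{\left(N,b \right)} = 0$
$P{\left(O \right)} = -307$ ($P{\left(O \right)} = 4 - \left(-4 - -315\right) = 4 - \left(-4 + 315\right) = 4 - 311 = -307$)
$P{\left(-698 \right)} - \frac{1}{k{\left(-694,q{\left(-19,3 \right)} \right)} + 287547} = -307 - \frac{1}{0 + 287547} = -307 - \frac{1}{287547} = - \frac{88276930}{287547}$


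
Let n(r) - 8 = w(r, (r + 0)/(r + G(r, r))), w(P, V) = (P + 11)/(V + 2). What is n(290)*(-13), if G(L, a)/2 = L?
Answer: -1781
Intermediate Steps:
G(L, a) = 2*L
w(P, V) = (11 + P)/(2 + V)
n(r) = 89/7 + 3*r/7 (n(r) = 8 + (11 + r)/(2 + (r + 0)/(r + 2*r)) = 8 + (11 + r)/(2 + r/((3*r))) = 8 + (11 + r)/(2 + r*(1/(3*r))) = 8 + (11 + r)/(2 + 1/3) = 8 + (11 + r)/(7/3) = 8 + 3*(11 + r)/7 = 8 + (33/7 + 3*r/7) = 89/7 + 3*r/7)
n(290)*(-13) = (89/7 + (3/7)*290)*(-13) = (89/7 + 870/7)*(-13) = 137*(-13) = -1781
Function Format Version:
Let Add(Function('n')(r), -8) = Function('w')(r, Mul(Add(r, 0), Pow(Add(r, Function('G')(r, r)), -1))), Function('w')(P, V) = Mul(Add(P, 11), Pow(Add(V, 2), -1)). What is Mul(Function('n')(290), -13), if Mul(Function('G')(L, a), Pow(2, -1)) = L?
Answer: -1781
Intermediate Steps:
Function('G')(L, a) = Mul(2, L)
Function('w')(P, V) = Mul(Pow(Add(2, V), -1), Add(11, P)) (Function('w')(P, V) = Mul(Add(11, P), Pow(Add(2, V), -1)) = Mul(Pow(Add(2, V), -1), Add(11, P)))
Function('n')(r) = Add(Rational(89, 7), Mul(Rational(3, 7), r)) (Function('n')(r) = Add(8, Mul(Pow(Add(2, Mul(Add(r, 0), Pow(Add(r, Mul(2, r)), -1))), -1), Add(11, r))) = Add(8, Mul(Pow(Add(2, Mul(r, Pow(Mul(3, r), -1))), -1), Add(11, r))) = Add(8, Mul(Pow(Add(2, Mul(r, Mul(Rational(1, 3), Pow(r, -1)))), -1), Add(11, r))) = Add(8, Mul(Pow(Add(2, Rational(1, 3)), -1), Add(11, r))) = Add(8, Mul(Pow(Rational(7, 3), -1), Add(11, r))) = Add(8, Mul(Rational(3, 7), Add(11, r))) = Add(8, Add(Rational(33, 7), Mul(Rational(3, 7), r))) = Add(Rational(89, 7), Mul(Rational(3, 7), r)))
Mul(Function('n')(290), -13) = Mul(Add(Rational(89, 7), Mul(Rational(3, 7), 290)), -13) = Mul(Add(Rational(89, 7), Rational(870, 7)), -13) = Mul(137, -13) = -1781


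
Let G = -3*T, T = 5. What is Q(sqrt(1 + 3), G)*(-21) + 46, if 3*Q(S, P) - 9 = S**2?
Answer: -45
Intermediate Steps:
G = -15 (G = -3*5 = -15)
Q(S, P) = 3 + S**2/3
Q(sqrt(1 + 3), G)*(-21) + 46 = (3 + (sqrt(1 + 3))**2/3)*(-21) + 46 = (3 + (sqrt(4))**2/3)*(-21) + 46 = (3 + (1/3)*2**2)*(-21) + 46 = (3 + (1/3)*4)*(-21) + 46 = (3 + 4/3)*(-21) + 46 = (13/3)*(-21) + 46 = -91 + 46 = -45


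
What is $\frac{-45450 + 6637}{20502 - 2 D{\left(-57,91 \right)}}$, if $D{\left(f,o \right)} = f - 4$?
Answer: $- \frac{38813}{20624} \approx -1.8819$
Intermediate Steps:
$D{\left(f,o \right)} = -4 + f$
$\frac{-45450 + 6637}{20502 - 2 D{\left(-57,91 \right)}} = \frac{-45450 + 6637}{20502 - 2 \left(-4 - 57\right)} = - \frac{38813}{20502 - -122} = - \frac{38813}{20502 + 122} = - \frac{38813}{20624}$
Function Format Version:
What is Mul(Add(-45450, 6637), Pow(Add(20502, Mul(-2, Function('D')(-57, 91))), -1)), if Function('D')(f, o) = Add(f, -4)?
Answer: Rational(-38813, 20624) ≈ -1.8819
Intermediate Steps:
Function('D')(f, o) = Add(-4, f)
Mul(Add(-45450, 6637), Pow(Add(20502, Mul(-2, Function('D')(-57, 91))), -1)) = Mul(Add(-45450, 6637), Pow(Add(20502, Mul(-2, Add(-4, -57))), -1)) = Mul(-38813, Pow(Add(20502, Mul(-2, -61)), -1)) = Mul(-38813, Pow(Add(20502, 122), -1)) = Mul(-38813, Pow(20624, -1)) = Mul(-38813, Rational(1, 20624)) = Rational(-38813, 20624)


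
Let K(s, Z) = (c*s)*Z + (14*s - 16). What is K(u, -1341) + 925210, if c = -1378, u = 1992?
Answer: 3681965898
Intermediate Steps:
K(s, Z) = -16 + 14*s - 1378*Z*s (K(s, Z) = (-1378*s)*Z + (14*s - 16) = -1378*Z*s + (-16 + 14*s) = -16 + 14*s - 1378*Z*s)
K(u, -1341) + 925210 = (-16 + 14*1992 - 1378*(-1341)*1992) + 925210 = (-16 + 27888 + 3681012816) + 925210 = 3681040688 + 925210 = 3681965898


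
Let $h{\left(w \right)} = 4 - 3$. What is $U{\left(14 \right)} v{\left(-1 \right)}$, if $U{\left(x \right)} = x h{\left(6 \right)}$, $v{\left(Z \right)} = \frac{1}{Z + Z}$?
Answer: $-7$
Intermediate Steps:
$v{\left(Z \right)} = \frac{1}{2 Z}$
$h{\left(w \right)} = 1$
$U{\left(x \right)} = x$ ($U{\left(x \right)} = x 1 = x$)
$U{\left(14 \right)} v{\left(-1 \right)} = 14 \frac{1}{2 \left(-1\right)} = 14 \cdot \frac{1}{2} \left(-1\right) = 14 \left(- \frac{1}{2}\right) = -7$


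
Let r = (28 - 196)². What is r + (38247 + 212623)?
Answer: 279094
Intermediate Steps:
r = 28224 (r = (-168)² = 28224)
r + (38247 + 212623) = 28224 + (38247 + 212623) = 28224 + 250870 = 279094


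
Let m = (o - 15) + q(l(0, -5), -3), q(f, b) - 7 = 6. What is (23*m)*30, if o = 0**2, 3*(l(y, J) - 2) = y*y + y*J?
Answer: -1380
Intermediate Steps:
l(y, J) = 2 + y**2/3 + J*y/3 (l(y, J) = 2 + (y*y + y*J)/3 = 2 + (y**2 + J*y)/3 = 2 + (y**2/3 + J*y/3) = 2 + y**2/3 + J*y/3)
o = 0
q(f, b) = 13 (q(f, b) = 7 + 6 = 13)
m = -2 (m = (0 - 15) + 13 = -15 + 13 = -2)
(23*m)*30 = (23*(-2))*30 = -46*30 = -1380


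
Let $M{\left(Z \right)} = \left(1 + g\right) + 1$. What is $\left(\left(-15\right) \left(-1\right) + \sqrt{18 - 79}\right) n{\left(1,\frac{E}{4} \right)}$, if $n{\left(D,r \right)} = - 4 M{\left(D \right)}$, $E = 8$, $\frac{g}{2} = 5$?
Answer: $-720 - 48 i \sqrt{61} \approx -720.0 - 374.89 i$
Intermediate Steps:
$g = 10$ ($g = 2 \cdot 5 = 10$)
$M{\left(Z \right)} = 12$ ($M{\left(Z \right)} = \left(1 + 10\right) + 1 = 11 + 1 = 12$)
$n{\left(D,r \right)} = -48$ ($n{\left(D,r \right)} = \left(-4\right) 12 = -48$)
$\left(\left(-15\right) \left(-1\right) + \sqrt{18 - 79}\right) n{\left(1,\frac{E}{4} \right)} = \left(\left(-15\right) \left(-1\right) + \sqrt{18 - 79}\right) \left(-48\right) = \left(15 + \sqrt{-61}\right) \left(-48\right) = \left(15 + i \sqrt{61}\right) \left(-48\right) = -720 - 48 i \sqrt{61}$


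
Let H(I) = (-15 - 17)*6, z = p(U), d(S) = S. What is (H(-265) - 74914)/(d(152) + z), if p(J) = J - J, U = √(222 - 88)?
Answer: -37553/76 ≈ -494.12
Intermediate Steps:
U = √134 ≈ 11.576
p(J) = 0
z = 0
H(I) = -192 (H(I) = -32*6 = -192)
(H(-265) - 74914)/(d(152) + z) = (-192 - 74914)/(152 + 0) = -75106/152 = -75106*1/152 = -37553/76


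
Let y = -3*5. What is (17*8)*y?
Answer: -2040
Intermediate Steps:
y = -15
(17*8)*y = (17*8)*(-15) = 136*(-15) = -2040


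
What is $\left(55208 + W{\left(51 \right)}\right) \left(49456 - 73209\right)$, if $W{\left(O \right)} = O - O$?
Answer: $-1311355624$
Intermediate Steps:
$W{\left(O \right)} = 0$
$\left(55208 + W{\left(51 \right)}\right) \left(49456 - 73209\right) = \left(55208 + 0\right) \left(49456 - 73209\right) = 55208 \left(-23753\right) = -1311355624$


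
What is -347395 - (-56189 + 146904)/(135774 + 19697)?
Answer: -54009938760/155471 ≈ -3.4740e+5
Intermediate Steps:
-347395 - (-56189 + 146904)/(135774 + 19697) = -347395 - 90715/155471 = -54009938760/155471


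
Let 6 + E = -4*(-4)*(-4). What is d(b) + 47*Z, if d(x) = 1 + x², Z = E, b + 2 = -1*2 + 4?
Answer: -3289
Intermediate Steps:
b = 0 (b = -2 + (-1*2 + 4) = -2 + (-2 + 4) = -2 + 2 = 0)
E = -70 (E = -6 - 4*(-4)*(-4) = -6 + 16*(-4) = -6 - 64 = -70)
Z = -70
d(b) + 47*Z = (1 + 0²) + 47*(-70) = (1 + 0) - 3290 = 1 - 3290 = -3289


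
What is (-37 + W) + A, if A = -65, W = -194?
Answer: -296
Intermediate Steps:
(-37 + W) + A = (-37 - 194) - 65 = -231 - 65 = -296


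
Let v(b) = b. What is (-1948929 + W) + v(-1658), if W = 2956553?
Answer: 1005966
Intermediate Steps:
(-1948929 + W) + v(-1658) = (-1948929 + 2956553) - 1658 = 1007624 - 1658 = 1005966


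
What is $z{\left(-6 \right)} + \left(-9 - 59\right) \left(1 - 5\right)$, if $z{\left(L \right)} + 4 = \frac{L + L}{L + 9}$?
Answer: $264$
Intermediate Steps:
$z{\left(L \right)} = -4 + \frac{2 L}{9 + L}$ ($z{\left(L \right)} = -4 + \frac{L + L}{L + 9} = -4 + \frac{2 L}{9 + L}$)
$z{\left(-6 \right)} + \left(-9 - 59\right) \left(1 - 5\right) = \frac{2 \left(-18 - -6\right)}{9 - 6} + \left(-9 - 59\right) \left(1 - 5\right) = \frac{2 \left(-18 + 6\right)}{3} + \left(-9 - 59\right) \left(1 - 5\right) = 2 \cdot \frac{1}{3} \left(-12\right) - -272 = -8 + 272 = 264$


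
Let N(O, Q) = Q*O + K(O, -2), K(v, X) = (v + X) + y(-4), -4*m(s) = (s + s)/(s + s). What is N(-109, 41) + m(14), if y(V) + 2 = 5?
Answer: -18309/4 ≈ -4577.3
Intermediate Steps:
y(V) = 3 (y(V) = -2 + 5 = 3)
m(s) = -¼ (m(s) = -(s + s)/(4*(s + s)) = -2*s/(4*(2*s)) = -2*s*1/(2*s)/4 = -¼*1 = -¼)
K(v, X) = 3 + X + v (K(v, X) = (v + X) + 3 = (X + v) + 3 = 3 + X + v)
N(O, Q) = 1 + O + O*Q (N(O, Q) = Q*O + (3 - 2 + O) = O*Q + (1 + O) = 1 + O + O*Q)
N(-109, 41) + m(14) = (1 - 109 - 109*41) - ¼ = (1 - 109 - 4469) - ¼ = -4577 - ¼ = -18309/4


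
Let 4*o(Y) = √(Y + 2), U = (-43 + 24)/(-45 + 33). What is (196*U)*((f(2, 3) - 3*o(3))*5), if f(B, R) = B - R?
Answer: -4655/3 - 4655*√5/4 ≈ -4153.9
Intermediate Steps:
U = 19/12 (U = -19/(-12) = -19*(-1/12) = 19/12 ≈ 1.5833)
o(Y) = √(2 + Y)/4 (o(Y) = √(Y + 2)/4 = √(2 + Y)/4)
(196*U)*((f(2, 3) - 3*o(3))*5) = (196*(19/12))*(((2 - 1*3) - 3*√(2 + 3)/4)*5) = 931*(((2 - 3) - 3*√5/4)*5)/3 = 931*((-1 - 3*√5/4)*5)/3 = 931*(-5 - 15*√5/4)/3 = -4655/3 - 4655*√5/4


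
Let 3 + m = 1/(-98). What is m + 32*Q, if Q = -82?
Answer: -257447/98 ≈ -2627.0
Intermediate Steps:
m = -295/98 (m = -3 + 1/(-98) = -3 - 1/98 = -295/98 ≈ -3.0102)
m + 32*Q = -295/98 + 32*(-82) = -295/98 - 2624 = -257447/98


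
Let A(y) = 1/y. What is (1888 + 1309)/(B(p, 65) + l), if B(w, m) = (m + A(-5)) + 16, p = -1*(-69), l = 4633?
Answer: 15985/23569 ≈ 0.67822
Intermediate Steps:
p = 69
B(w, m) = 79/5 + m (B(w, m) = (m + 1/(-5)) + 16 = (m - ⅕) + 16 = (-⅕ + m) + 16 = 79/5 + m)
(1888 + 1309)/(B(p, 65) + l) = (1888 + 1309)/((79/5 + 65) + 4633) = 3197/(404/5 + 4633) = 3197/(23569/5) = 3197*(5/23569) = 15985/23569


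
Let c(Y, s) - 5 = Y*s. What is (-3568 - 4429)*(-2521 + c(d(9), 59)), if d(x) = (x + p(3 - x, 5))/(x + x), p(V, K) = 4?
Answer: 356034437/18 ≈ 1.9780e+7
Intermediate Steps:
d(x) = (4 + x)/(2*x) (d(x) = (x + 4)/(x + x) = (4 + x)/((2*x)) = (4 + x)*(1/(2*x)) = (4 + x)/(2*x))
c(Y, s) = 5 + Y*s
(-3568 - 4429)*(-2521 + c(d(9), 59)) = (-3568 - 4429)*(-2521 + (5 + ((½)*(4 + 9)/9)*59)) = -7997*(-2521 + (5 + ((½)*(⅑)*13)*59)) = -7997*(-2521 + (5 + (13/18)*59)) = -7997*(-2521 + (5 + 767/18)) = -7997*(-2521 + 857/18) = -7997*(-44521/18) = 356034437/18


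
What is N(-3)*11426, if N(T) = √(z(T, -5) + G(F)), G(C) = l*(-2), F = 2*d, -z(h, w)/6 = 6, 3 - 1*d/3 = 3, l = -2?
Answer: 45704*I*√2 ≈ 64635.0*I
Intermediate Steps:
d = 0 (d = 9 - 3*3 = 9 - 9 = 0)
z(h, w) = -36 (z(h, w) = -6*6 = -36)
F = 0 (F = 2*0 = 0)
G(C) = 4 (G(C) = -2*(-2) = 4)
N(T) = 4*I*√2 (N(T) = √(-36 + 4) = √(-32) = 4*I*√2)
N(-3)*11426 = (4*I*√2)*11426 = 45704*I*√2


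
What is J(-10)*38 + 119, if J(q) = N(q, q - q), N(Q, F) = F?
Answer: 119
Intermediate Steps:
J(q) = 0 (J(q) = q - q = 0)
J(-10)*38 + 119 = 0*38 + 119 = 0 + 119 = 119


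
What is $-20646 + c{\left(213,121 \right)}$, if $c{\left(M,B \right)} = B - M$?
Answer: $-20738$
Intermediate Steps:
$-20646 + c{\left(213,121 \right)} = -20646 + \left(121 - 213\right) = -20646 - 92 = -20738$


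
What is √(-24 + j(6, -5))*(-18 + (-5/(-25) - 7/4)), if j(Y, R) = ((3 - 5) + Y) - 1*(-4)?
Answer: -391*I/5 ≈ -78.2*I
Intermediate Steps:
j(Y, R) = 2 + Y (j(Y, R) = (-2 + Y) + 4 = 2 + Y)
√(-24 + j(6, -5))*(-18 + (-5/(-25) - 7/4)) = √(-24 + (2 + 6))*(-18 + (-5/(-25) - 7/4)) = √(-24 + 8)*(-18 + (-5*(-1/25) - 7*¼)) = √(-16)*(-18 + (⅕ - 7/4)) = (4*I)*(-18 - 31/20) = (4*I)*(-391/20) = -391*I/5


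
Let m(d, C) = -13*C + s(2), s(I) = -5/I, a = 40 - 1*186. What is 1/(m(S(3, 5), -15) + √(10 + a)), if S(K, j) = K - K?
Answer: 770/148769 - 8*I*√34/148769 ≈ 0.0051758 - 0.00031356*I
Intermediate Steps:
a = -146 (a = 40 - 186 = -146)
S(K, j) = 0
m(d, C) = -5/2 - 13*C (m(d, C) = -13*C - 5/2 = -5/2 - 13*C)
1/(m(S(3, 5), -15) + √(10 + a)) = 1/((-5/2 - 13*(-15)) + √(10 - 146)) = 1/((-5/2 + 195) + √(-136)) = 1/(385/2 + 2*I*√34)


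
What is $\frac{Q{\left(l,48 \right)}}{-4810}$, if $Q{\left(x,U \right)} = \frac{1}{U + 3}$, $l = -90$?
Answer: $- \frac{1}{245310} \approx -4.0765 \cdot 10^{-6}$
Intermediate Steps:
$Q{\left(x,U \right)} = \frac{1}{3 + U}$
$\frac{Q{\left(l,48 \right)}}{-4810} = \frac{1}{\left(3 + 48\right) \left(-4810\right)} = \frac{1}{51} \left(- \frac{1}{4810}\right) = - \frac{1}{245310}$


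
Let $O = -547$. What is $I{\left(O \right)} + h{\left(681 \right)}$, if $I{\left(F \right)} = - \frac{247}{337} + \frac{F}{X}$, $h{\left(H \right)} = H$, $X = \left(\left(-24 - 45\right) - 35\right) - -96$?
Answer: $\frac{2018339}{2696} \approx 748.64$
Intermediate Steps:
$X = -8$ ($X = \left(-69 - 35\right) + 96 = -104 + 96 = -8$)
$I{\left(F \right)} = - \frac{247}{337} - \frac{F}{8}$ ($I{\left(F \right)} = - \frac{247}{337} + \frac{F}{-8} = \left(-247\right) \frac{1}{337} + F \left(- \frac{1}{8}\right) = - \frac{247}{337} - \frac{F}{8}$)
$I{\left(O \right)} + h{\left(681 \right)} = \left(- \frac{247}{337} - - \frac{547}{8}\right) + 681 = \left(- \frac{247}{337} + \frac{547}{8}\right) + 681 = \frac{182363}{2696} + 681 = \frac{2018339}{2696}$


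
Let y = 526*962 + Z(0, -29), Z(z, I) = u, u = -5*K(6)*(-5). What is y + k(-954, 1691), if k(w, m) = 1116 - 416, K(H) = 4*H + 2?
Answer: 507362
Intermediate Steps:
K(H) = 2 + 4*H
u = 650 (u = -5*(2 + 4*6)*(-5) = -5*(2 + 24)*(-5) = -5*26*(-5) = -130*(-5) = 650)
Z(z, I) = 650
k(w, m) = 700
y = 506662 (y = 526*962 + 650 = 506012 + 650 = 506662)
y + k(-954, 1691) = 506662 + 700 = 507362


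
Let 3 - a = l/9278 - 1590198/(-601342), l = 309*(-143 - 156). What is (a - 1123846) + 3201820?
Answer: 5796798108942465/2789625538 ≈ 2.0780e+6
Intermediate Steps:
l = -92391 (l = 309*(-299) = -92391)
a = 28771242453/2789625538 (a = 3 - (-92391/9278 - 1590198/(-601342)) = 3 - (-92391*1/9278 - 1590198*(-1/601342)) = 3 - (-92391/9278 + 795099/300671) = 3 - 1*(-20402365839/2789625538) = 3 + 20402365839/2789625538 = 28771242453/2789625538 ≈ 10.314)
(a - 1123846) + 3201820 = (28771242453/2789625538 - 1123846) + 3201820 = -3135080731136695/2789625538 + 3201820 = 5796798108942465/2789625538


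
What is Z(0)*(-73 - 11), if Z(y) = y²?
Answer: 0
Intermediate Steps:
Z(0)*(-73 - 11) = 0²*(-73 - 11) = 0*(-84) = 0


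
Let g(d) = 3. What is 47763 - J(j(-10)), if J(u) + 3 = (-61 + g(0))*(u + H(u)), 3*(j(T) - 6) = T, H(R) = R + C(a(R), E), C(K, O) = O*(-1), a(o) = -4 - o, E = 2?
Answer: 143878/3 ≈ 47959.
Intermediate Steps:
C(K, O) = -O
H(R) = -2 + R (H(R) = R - 1*2 = R - 2 = -2 + R)
j(T) = 6 + T/3
J(u) = 113 - 116*u (J(u) = -3 + (-61 + 3)*(u + (-2 + u)) = -3 - 58*(-2 + 2*u) = -3 + (116 - 116*u) = 113 - 116*u)
47763 - J(j(-10)) = 47763 - (113 - 116*(6 + (1/3)*(-10))) = 47763 - (113 - 116*(6 - 10/3)) = 47763 - (113 - 116*8/3) = 47763 - (113 - 928/3) = 47763 - 1*(-589/3) = 47763 + 589/3 = 143878/3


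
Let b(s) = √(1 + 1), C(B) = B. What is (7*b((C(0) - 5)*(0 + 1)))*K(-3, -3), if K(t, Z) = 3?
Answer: 21*√2 ≈ 29.698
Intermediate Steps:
b(s) = √2
(7*b((C(0) - 5)*(0 + 1)))*K(-3, -3) = (7*√2)*3 = 21*√2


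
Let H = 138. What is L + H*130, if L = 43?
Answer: 17983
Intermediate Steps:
L + H*130 = 43 + 138*130 = 43 + 17940 = 17983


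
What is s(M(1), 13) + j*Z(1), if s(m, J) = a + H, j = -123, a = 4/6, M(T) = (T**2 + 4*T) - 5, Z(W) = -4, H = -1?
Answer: 1475/3 ≈ 491.67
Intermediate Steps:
M(T) = -5 + T**2 + 4*T
a = 2/3 (a = 4*(1/6) = 2/3 ≈ 0.66667)
s(m, J) = -1/3 (s(m, J) = 2/3 - 1 = -1/3)
s(M(1), 13) + j*Z(1) = -1/3 - 123*(-4) = -1/3 + 492 = 1475/3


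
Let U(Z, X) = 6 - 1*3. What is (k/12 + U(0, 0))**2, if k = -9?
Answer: 81/16 ≈ 5.0625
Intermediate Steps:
U(Z, X) = 3 (U(Z, X) = 6 - 3 = 3)
(k/12 + U(0, 0))**2 = (-9/12 + 3)**2 = (-9*1/12 + 3)**2 = (-3/4 + 3)**2 = (9/4)**2 = 81/16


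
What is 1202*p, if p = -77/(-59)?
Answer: 92554/59 ≈ 1568.7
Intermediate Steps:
p = 77/59 (p = -77*(-1/59) = 77/59 ≈ 1.3051)
1202*p = 1202*(77/59) = 92554/59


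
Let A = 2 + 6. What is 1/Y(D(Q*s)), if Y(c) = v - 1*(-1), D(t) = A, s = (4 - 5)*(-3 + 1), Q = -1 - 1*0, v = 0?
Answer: 1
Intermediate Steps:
Q = -1 (Q = -1 + 0 = -1)
s = 2 (s = -1*(-2) = 2)
A = 8
D(t) = 8
Y(c) = 1 (Y(c) = 0 - 1*(-1) = 0 + 1 = 1)
1/Y(D(Q*s)) = 1/1 = 1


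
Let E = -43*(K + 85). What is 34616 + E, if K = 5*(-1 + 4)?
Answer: 30316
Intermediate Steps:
K = 15 (K = 5*3 = 15)
E = -4300 (E = -43*(15 + 85) = -43*100 = -4300)
34616 + E = 34616 - 4300 = 30316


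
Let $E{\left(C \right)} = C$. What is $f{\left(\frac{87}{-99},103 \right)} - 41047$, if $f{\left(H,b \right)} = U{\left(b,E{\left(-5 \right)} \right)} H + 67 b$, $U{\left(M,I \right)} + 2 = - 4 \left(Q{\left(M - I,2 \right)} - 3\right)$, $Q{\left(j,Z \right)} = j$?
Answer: $- \frac{1114580}{33} \approx -33775.0$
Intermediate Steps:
$U{\left(M,I \right)} = 10 - 4 M + 4 I$ ($U{\left(M,I \right)} = -2 - 4 \left(\left(M - I\right) - 3\right) = -2 - 4 \left(-3 + M - I\right) = -2 + \left(12 - 4 M + 4 I\right) = 10 - 4 M + 4 I$)
$f{\left(H,b \right)} = 67 b + H \left(-10 - 4 b\right)$ ($f{\left(H,b \right)} = \left(10 - 4 b + 4 \left(-5\right)\right) H + 67 b = \left(10 - 4 b - 20\right) H + 67 b = \left(-10 - 4 b\right) H + 67 b = H \left(-10 - 4 b\right) + 67 b = 67 b + H \left(-10 - 4 b\right)$)
$f{\left(\frac{87}{-99},103 \right)} - 41047 = \left(67 \cdot 103 - 2 \frac{87}{-99} \left(5 + 2 \cdot 103\right)\right) - 41047 = \left(6901 - 2 \cdot 87 \left(- \frac{1}{99}\right) \left(5 + 206\right)\right) - 41047 = \left(6901 - \left(- \frac{58}{33}\right) 211\right) - 41047 = \left(6901 + \frac{12238}{33}\right) - 41047 = \frac{239971}{33} - 41047 = - \frac{1114580}{33}$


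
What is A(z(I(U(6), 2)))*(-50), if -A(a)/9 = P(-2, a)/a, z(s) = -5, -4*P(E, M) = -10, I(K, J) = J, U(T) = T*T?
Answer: -225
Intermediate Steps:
U(T) = T²
P(E, M) = 5/2 (P(E, M) = -¼*(-10) = 5/2)
A(a) = -45/(2*a)
A(z(I(U(6), 2)))*(-50) = -45/2/(-5)*(-50) = -45/2*(-⅕)*(-50) = (9/2)*(-50) = -225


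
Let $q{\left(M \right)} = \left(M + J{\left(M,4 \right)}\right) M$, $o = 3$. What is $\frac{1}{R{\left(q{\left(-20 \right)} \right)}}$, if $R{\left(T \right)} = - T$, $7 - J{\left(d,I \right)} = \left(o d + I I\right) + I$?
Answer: $\frac{1}{540} \approx 0.0018519$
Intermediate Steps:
$J{\left(d,I \right)} = 7 - I - I^{2} - 3 d$ ($J{\left(d,I \right)} = 7 - \left(\left(3 d + I I\right) + I\right) = 7 - \left(\left(3 d + I^{2}\right) + I\right) = 7 - \left(\left(I^{2} + 3 d\right) + I\right) = 7 - \left(I + I^{2} + 3 d\right) = 7 - I - I^{2} - 3 d$)
$q{\left(M \right)} = M \left(-13 - 2 M\right)$ ($q{\left(M \right)} = \left(M - \left(13 + 3 M\right)\right) M = \left(-13 - 2 M\right) M = M \left(-13 - 2 M\right)$)
$\frac{1}{R{\left(q{\left(-20 \right)} \right)}} = \frac{1}{\left(-1\right) \left(\left(-1\right) \left(-20\right) \left(13 + 2 \left(-20\right)\right)\right)} = \frac{1}{\left(-1\right) \left(\left(-1\right) \left(-20\right) \left(13 - 40\right)\right)} = \frac{1}{\left(-1\right) \left(\left(-1\right) \left(-20\right) \left(-27\right)\right)} = \frac{1}{\left(-1\right) \left(-540\right)} = \frac{1}{540}$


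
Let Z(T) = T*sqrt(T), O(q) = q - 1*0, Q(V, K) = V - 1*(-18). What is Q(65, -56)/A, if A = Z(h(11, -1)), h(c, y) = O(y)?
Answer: 83*I ≈ 83.0*I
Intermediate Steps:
Q(V, K) = 18 + V (Q(V, K) = V + 18 = 18 + V)
O(q) = q (O(q) = q + 0 = q)
h(c, y) = y
Z(T) = T**(3/2)
A = -I (A = (-1)**(3/2) = -I ≈ -1.0*I)
Q(65, -56)/A = (18 + 65)/((-I)) = 83*I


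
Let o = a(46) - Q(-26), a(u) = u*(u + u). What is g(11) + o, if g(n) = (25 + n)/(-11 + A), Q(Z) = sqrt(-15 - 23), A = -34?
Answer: 21156/5 - I*sqrt(38) ≈ 4231.2 - 6.1644*I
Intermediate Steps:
a(u) = 2*u**2 (a(u) = u*(2*u) = 2*u**2)
Q(Z) = I*sqrt(38) (Q(Z) = sqrt(-38) = I*sqrt(38))
o = 4232 - I*sqrt(38) (o = 2*46**2 - I*sqrt(38) = 2*2116 - I*sqrt(38) = 4232 - I*sqrt(38) ≈ 4232.0 - 6.1644*I)
g(n) = -5/9 - n/45 (g(n) = (25 + n)/(-11 - 34) = (25 + n)/(-45) = (25 + n)*(-1/45) = -5/9 - n/45)
g(11) + o = (-5/9 - 1/45*11) + (4232 - I*sqrt(38)) = (-5/9 - 11/45) + (4232 - I*sqrt(38)) = -4/5 + (4232 - I*sqrt(38)) = 21156/5 - I*sqrt(38)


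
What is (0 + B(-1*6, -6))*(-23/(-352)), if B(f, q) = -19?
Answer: -437/352 ≈ -1.2415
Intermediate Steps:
(0 + B(-1*6, -6))*(-23/(-352)) = (0 - 19)*(-23/(-352)) = -(-437)*(-1)/352 = -19*23/352 = -437/352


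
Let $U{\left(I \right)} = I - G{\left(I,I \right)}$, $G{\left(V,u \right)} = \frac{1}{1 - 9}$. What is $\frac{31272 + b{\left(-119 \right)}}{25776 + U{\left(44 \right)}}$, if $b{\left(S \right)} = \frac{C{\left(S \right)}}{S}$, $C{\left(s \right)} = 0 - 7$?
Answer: $\frac{4253000}{3511537} \approx 1.2112$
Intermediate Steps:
$G{\left(V,u \right)} = - \frac{1}{8}$ ($G{\left(V,u \right)} = \frac{1}{-8} = - \frac{1}{8}$)
$C{\left(s \right)} = -7$
$U{\left(I \right)} = \frac{1}{8} + I$ ($U{\left(I \right)} = I - - \frac{1}{8} = I + \frac{1}{8} = \frac{1}{8} + I$)
$b{\left(S \right)} = - \frac{7}{S}$
$\frac{31272 + b{\left(-119 \right)}}{25776 + U{\left(44 \right)}} = \frac{31272 - \frac{7}{-119}}{25776 + \left(\frac{1}{8} + 44\right)} = \frac{31272 - - \frac{1}{17}}{25776 + \frac{353}{8}} = \frac{31272 + \frac{1}{17}}{\frac{206561}{8}} = \frac{531625}{17} \cdot \frac{8}{206561} = \frac{4253000}{3511537}$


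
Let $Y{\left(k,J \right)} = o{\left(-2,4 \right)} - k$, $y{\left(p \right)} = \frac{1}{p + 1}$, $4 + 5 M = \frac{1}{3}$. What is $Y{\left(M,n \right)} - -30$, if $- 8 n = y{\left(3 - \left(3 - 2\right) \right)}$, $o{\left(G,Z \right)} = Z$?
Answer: $\frac{521}{15} \approx 34.733$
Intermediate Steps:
$M = - \frac{11}{15}$ ($M = - \frac{4}{5} + \frac{1}{5 \cdot 3} = - \frac{4}{5} + \frac{1}{5} \cdot \frac{1}{3} = - \frac{4}{5} + \frac{1}{15} = - \frac{11}{15} \approx -0.73333$)
$y{\left(p \right)} = \frac{1}{1 + p}$
$n = - \frac{1}{24}$ ($n = - \frac{1}{8 \left(1 + \left(3 - \left(3 - 2\right)\right)\right)} = - \frac{1}{8 \left(1 + \left(3 - 1\right)\right)} = - \frac{1}{8 \left(1 + 2\right)} = - \frac{1}{8 \cdot 3} = \left(- \frac{1}{8}\right) \frac{1}{3} = - \frac{1}{24} \approx -0.041667$)
$Y{\left(k,J \right)} = 4 - k$
$Y{\left(M,n \right)} - -30 = \left(4 - - \frac{11}{15}\right) - -30 = \left(4 + \frac{11}{15}\right) + 30 = \frac{71}{15} + 30 = \frac{521}{15}$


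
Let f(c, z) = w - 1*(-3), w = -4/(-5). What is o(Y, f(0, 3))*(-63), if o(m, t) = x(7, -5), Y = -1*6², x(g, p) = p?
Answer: 315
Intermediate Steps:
w = ⅘ (w = -4*(-⅕) = ⅘ ≈ 0.80000)
f(c, z) = 19/5 (f(c, z) = ⅘ - 1*(-3) = ⅘ + 3 = 19/5)
Y = -36 (Y = -1*36 = -36)
o(m, t) = -5
o(Y, f(0, 3))*(-63) = -5*(-63) = 315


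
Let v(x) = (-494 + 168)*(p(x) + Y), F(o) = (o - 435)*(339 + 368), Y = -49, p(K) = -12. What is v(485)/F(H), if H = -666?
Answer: -19886/778407 ≈ -0.025547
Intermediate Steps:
F(o) = -307545 + 707*o (F(o) = (-435 + o)*707 = -307545 + 707*o)
v(x) = 19886 (v(x) = (-494 + 168)*(-12 - 49) = -326*(-61) = 19886)
v(485)/F(H) = 19886/(-307545 + 707*(-666)) = 19886/(-307545 - 470862) = 19886/(-778407) = 19886*(-1/778407) = -19886/778407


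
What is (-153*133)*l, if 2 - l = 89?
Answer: 1770363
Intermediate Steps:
l = -87 (l = 2 - 1*89 = 2 - 89 = -87)
(-153*133)*l = -153*133*(-87) = -20349*(-87) = 1770363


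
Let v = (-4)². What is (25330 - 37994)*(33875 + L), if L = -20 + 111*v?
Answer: -451230984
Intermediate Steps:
v = 16
L = 1756 (L = -20 + 111*16 = -20 + 1776 = 1756)
(25330 - 37994)*(33875 + L) = (25330 - 37994)*(33875 + 1756) = -12664*35631 = -451230984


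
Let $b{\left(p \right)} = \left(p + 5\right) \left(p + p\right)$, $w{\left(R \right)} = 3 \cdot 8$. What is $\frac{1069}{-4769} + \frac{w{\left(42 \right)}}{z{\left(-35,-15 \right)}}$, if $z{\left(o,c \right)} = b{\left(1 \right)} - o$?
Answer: $\frac{64213}{224143} \approx 0.28648$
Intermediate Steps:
$w{\left(R \right)} = 24$
$b{\left(p \right)} = 2 p \left(5 + p\right)$ ($b{\left(p \right)} = \left(5 + p\right) 2 p = 2 p \left(5 + p\right)$)
$z{\left(o,c \right)} = 12 - o$ ($z{\left(o,c \right)} = 2 \cdot 1 \left(5 + 1\right) - o = 2 \cdot 1 \cdot 6 - o = 12 - o$)
$\frac{1069}{-4769} + \frac{w{\left(42 \right)}}{z{\left(-35,-15 \right)}} = \frac{1069}{-4769} + \frac{24}{12 - -35} = 1069 \left(- \frac{1}{4769}\right) + \frac{24}{12 + 35} = - \frac{1069}{4769} + \frac{24}{47} = \frac{64213}{224143}$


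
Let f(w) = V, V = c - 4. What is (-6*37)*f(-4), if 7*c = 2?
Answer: 5772/7 ≈ 824.57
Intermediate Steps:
c = 2/7 (c = (1/7)*2 = 2/7 ≈ 0.28571)
V = -26/7 (V = 2/7 - 4 = -26/7 ≈ -3.7143)
f(w) = -26/7
(-6*37)*f(-4) = -6*37*(-26/7) = -222*(-26/7) = 5772/7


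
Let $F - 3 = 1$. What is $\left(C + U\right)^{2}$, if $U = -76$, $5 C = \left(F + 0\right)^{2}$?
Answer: $\frac{132496}{25} \approx 5299.8$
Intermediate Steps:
$F = 4$ ($F = 3 + 1 = 4$)
$C = \frac{16}{5}$ ($C = \frac{\left(4 + 0\right)^{2}}{5} = \frac{4^{2}}{5} = \frac{1}{5} \cdot 16 = \frac{16}{5} \approx 3.2$)
$\left(C + U\right)^{2} = \left(\frac{16}{5} - 76\right)^{2} = \left(- \frac{364}{5}\right)^{2} = \frac{132496}{25}$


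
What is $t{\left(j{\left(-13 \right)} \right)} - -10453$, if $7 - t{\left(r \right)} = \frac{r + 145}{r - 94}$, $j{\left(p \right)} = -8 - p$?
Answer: $\frac{931090}{89} \approx 10462.0$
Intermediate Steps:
$t{\left(r \right)} = 7 - \frac{145 + r}{-94 + r}$ ($t{\left(r \right)} = 7 - \frac{r + 145}{r - 94} = 7 - \frac{145 + r}{-94 + r}$)
$t{\left(j{\left(-13 \right)} \right)} - -10453 = \frac{-803 + 6 \left(-8 - -13\right)}{-94 - -5} - -10453 = \frac{-803 + 6 \left(-8 + 13\right)}{-94 + \left(-8 + 13\right)} + 10453 = \frac{-803 + 6 \cdot 5}{-94 + 5} + 10453 = \frac{-803 + 30}{-89} + 10453 = \left(- \frac{1}{89}\right) \left(-773\right) + 10453 = \frac{773}{89} + 10453 = \frac{931090}{89}$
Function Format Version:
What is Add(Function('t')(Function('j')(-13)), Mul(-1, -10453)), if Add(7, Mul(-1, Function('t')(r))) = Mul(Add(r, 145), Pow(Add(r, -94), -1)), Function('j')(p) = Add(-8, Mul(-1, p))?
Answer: Rational(931090, 89) ≈ 10462.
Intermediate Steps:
Function('t')(r) = Add(7, Mul(-1, Pow(Add(-94, r), -1), Add(145, r))) (Function('t')(r) = Add(7, Mul(-1, Mul(Add(r, 145), Pow(Add(r, -94), -1)))) = Add(7, Mul(-1, Mul(Add(145, r), Pow(Add(-94, r), -1)))) = Add(7, Mul(-1, Mul(Pow(Add(-94, r), -1), Add(145, r)))) = Add(7, Mul(-1, Pow(Add(-94, r), -1), Add(145, r))))
Add(Function('t')(Function('j')(-13)), Mul(-1, -10453)) = Add(Mul(Pow(Add(-94, Add(-8, Mul(-1, -13))), -1), Add(-803, Mul(6, Add(-8, Mul(-1, -13))))), Mul(-1, -10453)) = Add(Mul(Pow(Add(-94, Add(-8, 13)), -1), Add(-803, Mul(6, Add(-8, 13)))), 10453) = Add(Mul(Pow(Add(-94, 5), -1), Add(-803, Mul(6, 5))), 10453) = Add(Mul(Pow(-89, -1), Add(-803, 30)), 10453) = Add(Mul(Rational(-1, 89), -773), 10453) = Add(Rational(773, 89), 10453) = Rational(931090, 89)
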